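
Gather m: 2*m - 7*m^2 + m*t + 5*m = -7*m^2 + m*(t + 7)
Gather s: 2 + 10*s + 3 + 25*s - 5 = 35*s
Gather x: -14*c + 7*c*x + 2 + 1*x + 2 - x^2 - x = 7*c*x - 14*c - x^2 + 4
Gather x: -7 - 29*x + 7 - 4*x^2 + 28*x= -4*x^2 - x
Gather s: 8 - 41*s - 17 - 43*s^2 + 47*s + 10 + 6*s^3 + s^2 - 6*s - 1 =6*s^3 - 42*s^2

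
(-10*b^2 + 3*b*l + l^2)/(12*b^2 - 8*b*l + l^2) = (-5*b - l)/(6*b - l)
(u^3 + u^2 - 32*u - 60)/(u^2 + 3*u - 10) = (u^2 - 4*u - 12)/(u - 2)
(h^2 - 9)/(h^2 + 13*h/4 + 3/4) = 4*(h - 3)/(4*h + 1)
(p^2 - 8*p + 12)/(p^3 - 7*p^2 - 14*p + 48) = (p - 6)/(p^2 - 5*p - 24)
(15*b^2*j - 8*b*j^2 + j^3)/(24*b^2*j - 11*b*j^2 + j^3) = (5*b - j)/(8*b - j)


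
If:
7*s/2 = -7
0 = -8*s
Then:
No Solution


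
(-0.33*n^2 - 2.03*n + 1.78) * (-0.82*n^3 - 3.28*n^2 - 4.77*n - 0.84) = 0.2706*n^5 + 2.747*n^4 + 6.7729*n^3 + 4.1219*n^2 - 6.7854*n - 1.4952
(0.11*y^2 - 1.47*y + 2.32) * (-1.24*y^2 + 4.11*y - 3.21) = -0.1364*y^4 + 2.2749*y^3 - 9.2716*y^2 + 14.2539*y - 7.4472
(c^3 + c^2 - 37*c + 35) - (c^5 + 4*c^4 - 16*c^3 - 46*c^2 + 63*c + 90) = -c^5 - 4*c^4 + 17*c^3 + 47*c^2 - 100*c - 55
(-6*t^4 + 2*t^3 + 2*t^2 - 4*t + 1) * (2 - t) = 6*t^5 - 14*t^4 + 2*t^3 + 8*t^2 - 9*t + 2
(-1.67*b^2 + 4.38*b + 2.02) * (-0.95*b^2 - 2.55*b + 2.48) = 1.5865*b^4 + 0.0975000000000001*b^3 - 17.2296*b^2 + 5.7114*b + 5.0096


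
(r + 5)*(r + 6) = r^2 + 11*r + 30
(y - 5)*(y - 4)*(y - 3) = y^3 - 12*y^2 + 47*y - 60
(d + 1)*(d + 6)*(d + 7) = d^3 + 14*d^2 + 55*d + 42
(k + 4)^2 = k^2 + 8*k + 16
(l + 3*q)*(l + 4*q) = l^2 + 7*l*q + 12*q^2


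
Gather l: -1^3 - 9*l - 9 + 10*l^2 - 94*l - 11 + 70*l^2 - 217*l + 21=80*l^2 - 320*l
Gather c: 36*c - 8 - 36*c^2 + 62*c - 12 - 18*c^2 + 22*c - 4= -54*c^2 + 120*c - 24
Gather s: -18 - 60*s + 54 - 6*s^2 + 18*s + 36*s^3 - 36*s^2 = 36*s^3 - 42*s^2 - 42*s + 36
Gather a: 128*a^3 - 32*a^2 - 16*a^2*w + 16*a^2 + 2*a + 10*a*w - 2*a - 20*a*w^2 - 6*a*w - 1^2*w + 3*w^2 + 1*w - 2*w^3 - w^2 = 128*a^3 + a^2*(-16*w - 16) + a*(-20*w^2 + 4*w) - 2*w^3 + 2*w^2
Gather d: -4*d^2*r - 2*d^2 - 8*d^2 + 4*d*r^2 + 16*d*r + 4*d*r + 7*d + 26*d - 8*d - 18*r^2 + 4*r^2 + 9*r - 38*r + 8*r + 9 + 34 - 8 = d^2*(-4*r - 10) + d*(4*r^2 + 20*r + 25) - 14*r^2 - 21*r + 35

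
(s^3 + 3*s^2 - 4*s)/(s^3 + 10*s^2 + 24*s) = (s - 1)/(s + 6)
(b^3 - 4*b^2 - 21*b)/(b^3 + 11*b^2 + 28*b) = (b^2 - 4*b - 21)/(b^2 + 11*b + 28)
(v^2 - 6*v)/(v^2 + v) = (v - 6)/(v + 1)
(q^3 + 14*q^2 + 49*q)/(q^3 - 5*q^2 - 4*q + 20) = q*(q^2 + 14*q + 49)/(q^3 - 5*q^2 - 4*q + 20)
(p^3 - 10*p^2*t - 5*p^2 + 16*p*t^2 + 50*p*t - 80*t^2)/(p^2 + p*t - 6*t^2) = (p^2 - 8*p*t - 5*p + 40*t)/(p + 3*t)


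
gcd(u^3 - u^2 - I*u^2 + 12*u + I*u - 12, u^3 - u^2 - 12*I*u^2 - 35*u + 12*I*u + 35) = u - 1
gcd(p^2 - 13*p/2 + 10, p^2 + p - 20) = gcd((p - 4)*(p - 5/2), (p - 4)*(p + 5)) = p - 4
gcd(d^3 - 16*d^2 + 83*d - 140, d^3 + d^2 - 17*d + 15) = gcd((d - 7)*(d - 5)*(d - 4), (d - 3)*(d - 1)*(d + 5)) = 1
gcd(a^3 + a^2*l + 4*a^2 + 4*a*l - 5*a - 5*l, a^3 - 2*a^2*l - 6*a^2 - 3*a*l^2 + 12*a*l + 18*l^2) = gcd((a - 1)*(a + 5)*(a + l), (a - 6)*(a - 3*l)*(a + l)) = a + l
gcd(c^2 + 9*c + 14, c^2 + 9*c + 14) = c^2 + 9*c + 14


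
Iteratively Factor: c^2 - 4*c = (c)*(c - 4)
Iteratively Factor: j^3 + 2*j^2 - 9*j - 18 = (j + 3)*(j^2 - j - 6) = (j + 2)*(j + 3)*(j - 3)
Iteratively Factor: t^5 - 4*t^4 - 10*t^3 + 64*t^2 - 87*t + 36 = (t - 1)*(t^4 - 3*t^3 - 13*t^2 + 51*t - 36) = (t - 1)^2*(t^3 - 2*t^2 - 15*t + 36) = (t - 3)*(t - 1)^2*(t^2 + t - 12) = (t - 3)^2*(t - 1)^2*(t + 4)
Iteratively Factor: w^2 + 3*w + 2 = (w + 1)*(w + 2)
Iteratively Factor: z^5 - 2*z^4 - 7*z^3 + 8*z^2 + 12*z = (z - 3)*(z^4 + z^3 - 4*z^2 - 4*z) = (z - 3)*(z + 2)*(z^3 - z^2 - 2*z) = (z - 3)*(z - 2)*(z + 2)*(z^2 + z) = z*(z - 3)*(z - 2)*(z + 2)*(z + 1)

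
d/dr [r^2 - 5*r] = 2*r - 5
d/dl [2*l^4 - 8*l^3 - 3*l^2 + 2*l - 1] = 8*l^3 - 24*l^2 - 6*l + 2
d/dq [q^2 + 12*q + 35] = 2*q + 12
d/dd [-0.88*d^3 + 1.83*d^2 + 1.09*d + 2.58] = -2.64*d^2 + 3.66*d + 1.09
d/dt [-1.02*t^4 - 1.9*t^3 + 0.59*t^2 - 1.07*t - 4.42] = -4.08*t^3 - 5.7*t^2 + 1.18*t - 1.07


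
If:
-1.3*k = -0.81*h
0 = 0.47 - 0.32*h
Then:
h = 1.47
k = 0.92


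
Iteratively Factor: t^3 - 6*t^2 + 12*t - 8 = (t - 2)*(t^2 - 4*t + 4) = (t - 2)^2*(t - 2)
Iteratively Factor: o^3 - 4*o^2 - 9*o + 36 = (o + 3)*(o^2 - 7*o + 12) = (o - 4)*(o + 3)*(o - 3)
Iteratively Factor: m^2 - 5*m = (m)*(m - 5)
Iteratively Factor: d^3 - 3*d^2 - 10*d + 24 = (d + 3)*(d^2 - 6*d + 8) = (d - 4)*(d + 3)*(d - 2)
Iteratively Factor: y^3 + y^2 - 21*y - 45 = (y - 5)*(y^2 + 6*y + 9) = (y - 5)*(y + 3)*(y + 3)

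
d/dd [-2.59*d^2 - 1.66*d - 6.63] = -5.18*d - 1.66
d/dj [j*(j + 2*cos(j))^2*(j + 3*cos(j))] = (j + 2*cos(j))*(-7*j^2*sin(j) + 4*j^2 - 9*j*sin(2*j) + 13*j*cos(j) + 3*cos(2*j) + 3)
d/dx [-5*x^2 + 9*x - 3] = 9 - 10*x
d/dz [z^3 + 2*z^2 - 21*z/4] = 3*z^2 + 4*z - 21/4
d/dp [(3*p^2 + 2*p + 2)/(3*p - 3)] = (p^2 - 2*p - 4/3)/(p^2 - 2*p + 1)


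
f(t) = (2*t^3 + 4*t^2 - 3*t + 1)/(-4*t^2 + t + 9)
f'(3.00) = 0.15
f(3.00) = -3.42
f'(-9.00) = -0.50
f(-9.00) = 3.41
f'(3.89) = -0.27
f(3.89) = -3.52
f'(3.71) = -0.23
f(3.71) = -3.47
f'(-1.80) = -3.93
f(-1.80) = -1.34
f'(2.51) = 1.11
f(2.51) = -3.67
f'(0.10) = -0.24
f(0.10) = 0.08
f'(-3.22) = -0.63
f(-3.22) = 0.41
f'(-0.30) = -0.69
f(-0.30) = 0.26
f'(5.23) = -0.42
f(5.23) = -4.00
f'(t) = (8*t - 1)*(2*t^3 + 4*t^2 - 3*t + 1)/(-4*t^2 + t + 9)^2 + (6*t^2 + 8*t - 3)/(-4*t^2 + t + 9)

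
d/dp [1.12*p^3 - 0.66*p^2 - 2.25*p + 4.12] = 3.36*p^2 - 1.32*p - 2.25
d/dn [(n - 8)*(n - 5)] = 2*n - 13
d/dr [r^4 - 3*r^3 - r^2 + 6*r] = 4*r^3 - 9*r^2 - 2*r + 6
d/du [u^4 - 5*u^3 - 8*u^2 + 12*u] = 4*u^3 - 15*u^2 - 16*u + 12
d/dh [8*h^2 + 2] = 16*h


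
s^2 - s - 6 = (s - 3)*(s + 2)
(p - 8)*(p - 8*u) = p^2 - 8*p*u - 8*p + 64*u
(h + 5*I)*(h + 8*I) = h^2 + 13*I*h - 40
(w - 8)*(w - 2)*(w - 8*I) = w^3 - 10*w^2 - 8*I*w^2 + 16*w + 80*I*w - 128*I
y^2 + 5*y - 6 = (y - 1)*(y + 6)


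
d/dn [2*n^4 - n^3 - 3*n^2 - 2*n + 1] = 8*n^3 - 3*n^2 - 6*n - 2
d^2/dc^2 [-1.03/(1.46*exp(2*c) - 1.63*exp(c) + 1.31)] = (-1.03*(2.92*exp(c) - 1.63)*(5.84*exp(c) - 3.26)*exp(c) + (6.0152*exp(c) - 1.6789)*(1.46*exp(2*c) - 1.63*exp(c) + 1.31))*exp(c)/(1.46*exp(2*c) - 1.63*exp(c) + 1.31)^3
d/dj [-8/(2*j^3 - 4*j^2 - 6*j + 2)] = 4*(3*j^2 - 4*j - 3)/(j^3 - 2*j^2 - 3*j + 1)^2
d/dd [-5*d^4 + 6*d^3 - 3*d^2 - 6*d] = -20*d^3 + 18*d^2 - 6*d - 6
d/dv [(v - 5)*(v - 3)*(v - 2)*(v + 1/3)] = 4*v^3 - 29*v^2 + 166*v/3 - 59/3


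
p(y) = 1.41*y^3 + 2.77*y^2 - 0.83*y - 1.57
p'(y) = 4.23*y^2 + 5.54*y - 0.83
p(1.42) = 6.87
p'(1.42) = 15.57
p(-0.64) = -0.27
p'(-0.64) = -2.64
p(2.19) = 24.71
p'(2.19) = 31.59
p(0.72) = -0.21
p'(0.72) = 5.35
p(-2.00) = -0.11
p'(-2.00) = 5.01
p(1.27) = 4.73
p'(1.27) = 13.03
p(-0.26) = -1.19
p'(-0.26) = -1.98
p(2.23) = 25.99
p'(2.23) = 32.56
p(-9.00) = -797.62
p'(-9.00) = 291.94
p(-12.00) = -2029.21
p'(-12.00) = 541.81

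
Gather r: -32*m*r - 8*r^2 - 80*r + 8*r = -8*r^2 + r*(-32*m - 72)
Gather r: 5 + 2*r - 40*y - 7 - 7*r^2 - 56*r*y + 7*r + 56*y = -7*r^2 + r*(9 - 56*y) + 16*y - 2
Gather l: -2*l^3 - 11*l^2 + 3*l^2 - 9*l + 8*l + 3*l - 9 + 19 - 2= -2*l^3 - 8*l^2 + 2*l + 8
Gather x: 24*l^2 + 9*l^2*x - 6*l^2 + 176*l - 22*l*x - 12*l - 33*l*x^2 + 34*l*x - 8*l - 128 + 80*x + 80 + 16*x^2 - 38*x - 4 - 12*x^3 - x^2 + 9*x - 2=18*l^2 + 156*l - 12*x^3 + x^2*(15 - 33*l) + x*(9*l^2 + 12*l + 51) - 54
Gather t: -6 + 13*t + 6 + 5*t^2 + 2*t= 5*t^2 + 15*t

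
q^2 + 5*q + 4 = (q + 1)*(q + 4)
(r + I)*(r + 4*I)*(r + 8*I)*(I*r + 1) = I*r^4 - 12*r^3 - 31*I*r^2 - 12*r - 32*I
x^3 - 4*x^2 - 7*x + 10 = (x - 5)*(x - 1)*(x + 2)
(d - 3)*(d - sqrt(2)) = d^2 - 3*d - sqrt(2)*d + 3*sqrt(2)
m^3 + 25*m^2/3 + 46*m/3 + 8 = (m + 1)*(m + 4/3)*(m + 6)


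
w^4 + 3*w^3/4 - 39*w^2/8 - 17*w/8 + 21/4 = (w - 7/4)*(w - 1)*(w + 3/2)*(w + 2)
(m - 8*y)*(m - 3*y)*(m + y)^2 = m^4 - 9*m^3*y + 3*m^2*y^2 + 37*m*y^3 + 24*y^4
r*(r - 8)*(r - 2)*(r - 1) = r^4 - 11*r^3 + 26*r^2 - 16*r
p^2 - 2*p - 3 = (p - 3)*(p + 1)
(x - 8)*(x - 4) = x^2 - 12*x + 32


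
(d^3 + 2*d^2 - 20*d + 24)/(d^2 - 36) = (d^2 - 4*d + 4)/(d - 6)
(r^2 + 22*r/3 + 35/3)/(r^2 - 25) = (r + 7/3)/(r - 5)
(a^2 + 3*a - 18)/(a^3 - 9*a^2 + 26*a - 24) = (a + 6)/(a^2 - 6*a + 8)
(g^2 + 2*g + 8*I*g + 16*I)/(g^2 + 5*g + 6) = (g + 8*I)/(g + 3)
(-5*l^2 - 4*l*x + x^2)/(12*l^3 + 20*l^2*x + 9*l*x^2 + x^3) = (-5*l + x)/(12*l^2 + 8*l*x + x^2)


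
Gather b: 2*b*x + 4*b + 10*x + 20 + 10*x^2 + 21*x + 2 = b*(2*x + 4) + 10*x^2 + 31*x + 22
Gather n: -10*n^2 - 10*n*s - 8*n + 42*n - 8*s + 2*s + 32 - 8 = -10*n^2 + n*(34 - 10*s) - 6*s + 24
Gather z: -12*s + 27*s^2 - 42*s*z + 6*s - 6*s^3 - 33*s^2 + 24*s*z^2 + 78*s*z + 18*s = -6*s^3 - 6*s^2 + 24*s*z^2 + 36*s*z + 12*s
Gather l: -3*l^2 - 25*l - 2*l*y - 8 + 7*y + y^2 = -3*l^2 + l*(-2*y - 25) + y^2 + 7*y - 8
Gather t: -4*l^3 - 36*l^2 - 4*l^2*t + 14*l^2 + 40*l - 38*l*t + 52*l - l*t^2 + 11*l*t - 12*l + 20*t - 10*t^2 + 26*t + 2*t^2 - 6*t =-4*l^3 - 22*l^2 + 80*l + t^2*(-l - 8) + t*(-4*l^2 - 27*l + 40)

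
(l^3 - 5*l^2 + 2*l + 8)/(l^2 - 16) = (l^2 - l - 2)/(l + 4)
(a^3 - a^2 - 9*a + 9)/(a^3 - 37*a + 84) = (a^2 + 2*a - 3)/(a^2 + 3*a - 28)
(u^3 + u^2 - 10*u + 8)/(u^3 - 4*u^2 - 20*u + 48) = (u - 1)/(u - 6)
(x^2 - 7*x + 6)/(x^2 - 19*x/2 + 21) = 2*(x - 1)/(2*x - 7)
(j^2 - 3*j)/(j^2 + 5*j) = (j - 3)/(j + 5)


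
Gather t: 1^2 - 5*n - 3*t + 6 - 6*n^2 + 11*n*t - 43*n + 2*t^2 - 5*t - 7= -6*n^2 - 48*n + 2*t^2 + t*(11*n - 8)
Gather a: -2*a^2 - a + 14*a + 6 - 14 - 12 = -2*a^2 + 13*a - 20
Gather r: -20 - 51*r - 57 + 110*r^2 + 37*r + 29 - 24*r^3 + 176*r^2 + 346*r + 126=-24*r^3 + 286*r^2 + 332*r + 78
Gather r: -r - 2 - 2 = -r - 4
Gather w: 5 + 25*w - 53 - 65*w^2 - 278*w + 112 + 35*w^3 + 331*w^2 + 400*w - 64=35*w^3 + 266*w^2 + 147*w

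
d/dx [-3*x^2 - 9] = -6*x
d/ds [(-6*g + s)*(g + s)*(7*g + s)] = -41*g^2 + 4*g*s + 3*s^2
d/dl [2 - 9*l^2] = -18*l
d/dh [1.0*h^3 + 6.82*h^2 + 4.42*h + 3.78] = 3.0*h^2 + 13.64*h + 4.42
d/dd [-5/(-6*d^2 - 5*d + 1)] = 5*(-12*d - 5)/(6*d^2 + 5*d - 1)^2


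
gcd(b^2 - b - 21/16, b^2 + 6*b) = 1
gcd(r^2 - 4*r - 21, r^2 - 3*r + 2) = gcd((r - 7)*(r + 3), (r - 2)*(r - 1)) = 1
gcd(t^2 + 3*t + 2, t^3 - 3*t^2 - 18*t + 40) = 1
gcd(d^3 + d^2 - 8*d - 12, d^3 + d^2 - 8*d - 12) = d^3 + d^2 - 8*d - 12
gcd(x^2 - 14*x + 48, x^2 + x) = 1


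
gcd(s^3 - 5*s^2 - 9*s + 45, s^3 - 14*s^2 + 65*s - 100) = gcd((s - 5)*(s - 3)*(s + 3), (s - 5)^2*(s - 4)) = s - 5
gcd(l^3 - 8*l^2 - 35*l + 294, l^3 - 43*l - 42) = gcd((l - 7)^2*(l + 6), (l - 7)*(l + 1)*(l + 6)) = l^2 - l - 42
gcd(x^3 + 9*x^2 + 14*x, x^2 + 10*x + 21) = x + 7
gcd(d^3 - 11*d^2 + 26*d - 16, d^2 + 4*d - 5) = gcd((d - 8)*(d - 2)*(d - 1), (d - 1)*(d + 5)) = d - 1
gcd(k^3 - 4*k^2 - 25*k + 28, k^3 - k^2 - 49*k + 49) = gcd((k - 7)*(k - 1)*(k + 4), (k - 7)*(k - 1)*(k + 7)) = k^2 - 8*k + 7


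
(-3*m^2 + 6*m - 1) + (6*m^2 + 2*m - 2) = 3*m^2 + 8*m - 3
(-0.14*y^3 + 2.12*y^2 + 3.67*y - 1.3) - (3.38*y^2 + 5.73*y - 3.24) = -0.14*y^3 - 1.26*y^2 - 2.06*y + 1.94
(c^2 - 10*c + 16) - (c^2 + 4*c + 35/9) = 109/9 - 14*c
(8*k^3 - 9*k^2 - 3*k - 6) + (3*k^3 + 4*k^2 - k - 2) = 11*k^3 - 5*k^2 - 4*k - 8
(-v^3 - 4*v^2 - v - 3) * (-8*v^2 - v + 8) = 8*v^5 + 33*v^4 + 4*v^3 - 7*v^2 - 5*v - 24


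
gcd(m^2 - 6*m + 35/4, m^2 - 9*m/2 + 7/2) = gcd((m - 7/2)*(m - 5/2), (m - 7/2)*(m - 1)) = m - 7/2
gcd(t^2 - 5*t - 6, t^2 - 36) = t - 6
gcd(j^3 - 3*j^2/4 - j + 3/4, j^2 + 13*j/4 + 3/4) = 1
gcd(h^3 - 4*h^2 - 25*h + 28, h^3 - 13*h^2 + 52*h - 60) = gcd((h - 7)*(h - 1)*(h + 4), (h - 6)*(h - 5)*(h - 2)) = 1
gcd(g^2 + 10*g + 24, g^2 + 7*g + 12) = g + 4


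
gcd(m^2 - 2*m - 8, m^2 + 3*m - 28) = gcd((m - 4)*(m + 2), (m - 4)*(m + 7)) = m - 4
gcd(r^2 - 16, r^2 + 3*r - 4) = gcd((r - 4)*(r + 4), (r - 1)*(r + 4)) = r + 4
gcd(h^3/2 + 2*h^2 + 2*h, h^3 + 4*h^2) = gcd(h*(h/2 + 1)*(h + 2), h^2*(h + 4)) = h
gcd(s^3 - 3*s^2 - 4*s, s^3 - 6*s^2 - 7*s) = s^2 + s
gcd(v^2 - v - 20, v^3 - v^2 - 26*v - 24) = v + 4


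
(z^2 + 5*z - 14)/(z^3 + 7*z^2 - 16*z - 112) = (z - 2)/(z^2 - 16)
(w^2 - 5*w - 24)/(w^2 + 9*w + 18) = (w - 8)/(w + 6)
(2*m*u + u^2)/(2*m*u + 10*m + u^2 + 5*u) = u/(u + 5)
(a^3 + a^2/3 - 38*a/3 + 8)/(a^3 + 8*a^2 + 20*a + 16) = (a^2 - 11*a/3 + 2)/(a^2 + 4*a + 4)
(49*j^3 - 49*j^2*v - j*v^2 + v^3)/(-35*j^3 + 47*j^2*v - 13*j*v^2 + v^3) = (7*j + v)/(-5*j + v)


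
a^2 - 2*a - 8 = (a - 4)*(a + 2)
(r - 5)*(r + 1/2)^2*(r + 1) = r^4 - 3*r^3 - 35*r^2/4 - 6*r - 5/4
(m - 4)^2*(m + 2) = m^3 - 6*m^2 + 32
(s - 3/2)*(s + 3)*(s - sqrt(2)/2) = s^3 - sqrt(2)*s^2/2 + 3*s^2/2 - 9*s/2 - 3*sqrt(2)*s/4 + 9*sqrt(2)/4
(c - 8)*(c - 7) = c^2 - 15*c + 56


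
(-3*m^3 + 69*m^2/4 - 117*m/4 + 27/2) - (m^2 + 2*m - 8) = -3*m^3 + 65*m^2/4 - 125*m/4 + 43/2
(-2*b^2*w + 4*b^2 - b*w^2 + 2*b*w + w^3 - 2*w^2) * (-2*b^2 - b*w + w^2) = 4*b^4*w - 8*b^4 + 4*b^3*w^2 - 8*b^3*w - 3*b^2*w^3 + 6*b^2*w^2 - 2*b*w^4 + 4*b*w^3 + w^5 - 2*w^4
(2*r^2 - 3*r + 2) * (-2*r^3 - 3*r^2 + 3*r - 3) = -4*r^5 + 11*r^3 - 21*r^2 + 15*r - 6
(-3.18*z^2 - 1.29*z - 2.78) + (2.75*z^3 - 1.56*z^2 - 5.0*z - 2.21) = 2.75*z^3 - 4.74*z^2 - 6.29*z - 4.99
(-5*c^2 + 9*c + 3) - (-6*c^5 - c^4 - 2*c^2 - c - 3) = 6*c^5 + c^4 - 3*c^2 + 10*c + 6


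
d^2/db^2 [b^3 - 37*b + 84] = 6*b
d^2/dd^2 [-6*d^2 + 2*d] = -12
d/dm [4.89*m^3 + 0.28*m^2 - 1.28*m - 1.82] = 14.67*m^2 + 0.56*m - 1.28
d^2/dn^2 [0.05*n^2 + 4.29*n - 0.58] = 0.100000000000000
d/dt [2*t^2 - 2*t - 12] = 4*t - 2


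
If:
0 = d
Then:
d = 0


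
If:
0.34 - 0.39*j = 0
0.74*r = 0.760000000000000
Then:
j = 0.87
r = 1.03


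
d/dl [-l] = -1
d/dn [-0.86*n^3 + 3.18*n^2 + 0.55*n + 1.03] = -2.58*n^2 + 6.36*n + 0.55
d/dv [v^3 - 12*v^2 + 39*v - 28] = 3*v^2 - 24*v + 39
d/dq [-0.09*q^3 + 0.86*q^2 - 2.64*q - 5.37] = -0.27*q^2 + 1.72*q - 2.64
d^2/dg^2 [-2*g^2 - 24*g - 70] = -4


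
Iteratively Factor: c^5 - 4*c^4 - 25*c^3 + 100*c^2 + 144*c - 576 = (c - 4)*(c^4 - 25*c^2 + 144) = (c - 4)*(c - 3)*(c^3 + 3*c^2 - 16*c - 48) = (c - 4)^2*(c - 3)*(c^2 + 7*c + 12) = (c - 4)^2*(c - 3)*(c + 3)*(c + 4)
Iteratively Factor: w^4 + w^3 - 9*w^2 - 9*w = (w + 1)*(w^3 - 9*w) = (w - 3)*(w + 1)*(w^2 + 3*w) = w*(w - 3)*(w + 1)*(w + 3)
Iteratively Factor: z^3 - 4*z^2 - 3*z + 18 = (z - 3)*(z^2 - z - 6) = (z - 3)*(z + 2)*(z - 3)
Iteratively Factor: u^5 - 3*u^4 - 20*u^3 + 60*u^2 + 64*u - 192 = (u - 3)*(u^4 - 20*u^2 + 64) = (u - 3)*(u + 2)*(u^3 - 2*u^2 - 16*u + 32) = (u - 3)*(u - 2)*(u + 2)*(u^2 - 16) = (u - 3)*(u - 2)*(u + 2)*(u + 4)*(u - 4)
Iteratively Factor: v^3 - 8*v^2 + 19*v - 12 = (v - 3)*(v^2 - 5*v + 4) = (v - 3)*(v - 1)*(v - 4)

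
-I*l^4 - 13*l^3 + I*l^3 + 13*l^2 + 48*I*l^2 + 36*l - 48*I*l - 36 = (l - 6*I)^2*(l - I)*(-I*l + I)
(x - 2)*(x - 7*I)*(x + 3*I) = x^3 - 2*x^2 - 4*I*x^2 + 21*x + 8*I*x - 42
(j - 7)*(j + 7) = j^2 - 49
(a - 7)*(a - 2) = a^2 - 9*a + 14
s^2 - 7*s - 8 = (s - 8)*(s + 1)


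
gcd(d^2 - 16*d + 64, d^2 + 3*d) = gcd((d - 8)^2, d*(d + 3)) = 1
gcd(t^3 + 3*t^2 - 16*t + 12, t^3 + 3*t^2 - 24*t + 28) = t - 2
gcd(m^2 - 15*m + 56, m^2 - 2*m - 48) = m - 8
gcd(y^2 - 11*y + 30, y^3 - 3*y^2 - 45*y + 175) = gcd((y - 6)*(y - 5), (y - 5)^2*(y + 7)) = y - 5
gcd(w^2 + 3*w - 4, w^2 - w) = w - 1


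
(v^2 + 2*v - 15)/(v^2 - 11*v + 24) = (v + 5)/(v - 8)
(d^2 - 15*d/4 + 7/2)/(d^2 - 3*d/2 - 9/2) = (-4*d^2 + 15*d - 14)/(2*(-2*d^2 + 3*d + 9))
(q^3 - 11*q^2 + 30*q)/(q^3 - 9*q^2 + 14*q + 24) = q*(q - 5)/(q^2 - 3*q - 4)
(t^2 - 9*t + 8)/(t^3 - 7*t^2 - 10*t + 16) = 1/(t + 2)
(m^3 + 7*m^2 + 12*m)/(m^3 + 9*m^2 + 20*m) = (m + 3)/(m + 5)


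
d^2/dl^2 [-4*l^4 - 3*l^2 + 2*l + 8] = -48*l^2 - 6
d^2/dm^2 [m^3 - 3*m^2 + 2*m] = 6*m - 6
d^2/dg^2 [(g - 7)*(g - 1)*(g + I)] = 6*g - 16 + 2*I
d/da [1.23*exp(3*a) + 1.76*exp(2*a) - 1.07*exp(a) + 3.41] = (3.69*exp(2*a) + 3.52*exp(a) - 1.07)*exp(a)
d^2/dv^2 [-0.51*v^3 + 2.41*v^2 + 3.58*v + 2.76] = 4.82 - 3.06*v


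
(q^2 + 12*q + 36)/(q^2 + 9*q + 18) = (q + 6)/(q + 3)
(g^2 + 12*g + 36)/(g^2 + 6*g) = (g + 6)/g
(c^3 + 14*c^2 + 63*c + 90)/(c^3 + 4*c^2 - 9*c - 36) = (c^2 + 11*c + 30)/(c^2 + c - 12)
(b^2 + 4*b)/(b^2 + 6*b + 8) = b/(b + 2)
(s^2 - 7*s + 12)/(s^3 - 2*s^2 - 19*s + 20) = (s^2 - 7*s + 12)/(s^3 - 2*s^2 - 19*s + 20)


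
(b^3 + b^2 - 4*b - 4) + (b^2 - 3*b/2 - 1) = b^3 + 2*b^2 - 11*b/2 - 5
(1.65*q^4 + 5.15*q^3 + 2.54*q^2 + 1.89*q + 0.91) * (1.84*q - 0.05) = 3.036*q^5 + 9.3935*q^4 + 4.4161*q^3 + 3.3506*q^2 + 1.5799*q - 0.0455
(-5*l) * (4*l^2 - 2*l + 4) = -20*l^3 + 10*l^2 - 20*l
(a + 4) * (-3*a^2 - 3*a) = -3*a^3 - 15*a^2 - 12*a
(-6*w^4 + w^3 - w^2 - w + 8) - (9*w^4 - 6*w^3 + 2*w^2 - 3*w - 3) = -15*w^4 + 7*w^3 - 3*w^2 + 2*w + 11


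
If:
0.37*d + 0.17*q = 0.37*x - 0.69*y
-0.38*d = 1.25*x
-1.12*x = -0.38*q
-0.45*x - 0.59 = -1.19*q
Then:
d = -0.63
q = 0.57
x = 0.19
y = 0.30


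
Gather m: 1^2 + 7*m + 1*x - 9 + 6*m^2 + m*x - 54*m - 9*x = 6*m^2 + m*(x - 47) - 8*x - 8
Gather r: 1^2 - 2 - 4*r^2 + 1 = -4*r^2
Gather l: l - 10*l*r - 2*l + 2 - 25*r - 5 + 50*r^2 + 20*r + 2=l*(-10*r - 1) + 50*r^2 - 5*r - 1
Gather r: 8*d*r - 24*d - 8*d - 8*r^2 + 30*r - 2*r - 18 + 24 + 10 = -32*d - 8*r^2 + r*(8*d + 28) + 16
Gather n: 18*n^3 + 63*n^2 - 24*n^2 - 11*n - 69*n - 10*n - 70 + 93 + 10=18*n^3 + 39*n^2 - 90*n + 33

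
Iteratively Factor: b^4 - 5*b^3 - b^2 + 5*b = (b - 1)*(b^3 - 4*b^2 - 5*b) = (b - 1)*(b + 1)*(b^2 - 5*b) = (b - 5)*(b - 1)*(b + 1)*(b)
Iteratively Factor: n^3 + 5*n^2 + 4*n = (n)*(n^2 + 5*n + 4) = n*(n + 4)*(n + 1)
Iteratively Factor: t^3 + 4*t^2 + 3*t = (t + 3)*(t^2 + t) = (t + 1)*(t + 3)*(t)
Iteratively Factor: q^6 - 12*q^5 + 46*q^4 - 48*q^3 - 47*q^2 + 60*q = (q - 3)*(q^5 - 9*q^4 + 19*q^3 + 9*q^2 - 20*q) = (q - 3)*(q + 1)*(q^4 - 10*q^3 + 29*q^2 - 20*q) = (q - 4)*(q - 3)*(q + 1)*(q^3 - 6*q^2 + 5*q) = q*(q - 4)*(q - 3)*(q + 1)*(q^2 - 6*q + 5) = q*(q - 4)*(q - 3)*(q - 1)*(q + 1)*(q - 5)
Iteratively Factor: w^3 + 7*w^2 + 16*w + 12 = (w + 3)*(w^2 + 4*w + 4) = (w + 2)*(w + 3)*(w + 2)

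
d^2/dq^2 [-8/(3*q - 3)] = -16/(3*(q - 1)^3)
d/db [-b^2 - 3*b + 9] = -2*b - 3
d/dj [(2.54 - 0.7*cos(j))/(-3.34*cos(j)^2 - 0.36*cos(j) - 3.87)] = (2.338*cos(j)^2 - 16.9672*cos(j) - 3.6234)*sin(j)/(11.1556*cos(j)^4 + 2.4048*cos(j)^3 + 25.9812*cos(j)^2 + 2.7864*cos(j) + 14.9769)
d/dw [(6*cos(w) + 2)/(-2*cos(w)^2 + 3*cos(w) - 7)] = 4*(-3*cos(w)^2 - 2*cos(w) + 12)*sin(w)/(3*cos(w) - cos(2*w) - 8)^2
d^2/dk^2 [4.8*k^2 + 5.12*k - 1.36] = 9.60000000000000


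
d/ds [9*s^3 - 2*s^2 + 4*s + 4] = 27*s^2 - 4*s + 4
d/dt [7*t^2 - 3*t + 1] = 14*t - 3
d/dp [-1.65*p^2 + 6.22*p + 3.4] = 6.22 - 3.3*p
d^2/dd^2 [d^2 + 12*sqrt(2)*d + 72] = 2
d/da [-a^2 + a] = 1 - 2*a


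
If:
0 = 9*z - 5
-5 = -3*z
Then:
No Solution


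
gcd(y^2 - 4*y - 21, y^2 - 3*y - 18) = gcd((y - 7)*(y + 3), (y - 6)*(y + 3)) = y + 3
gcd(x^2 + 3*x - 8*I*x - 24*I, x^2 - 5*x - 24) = x + 3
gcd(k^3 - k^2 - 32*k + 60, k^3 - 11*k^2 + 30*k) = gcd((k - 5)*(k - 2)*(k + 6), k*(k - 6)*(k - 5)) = k - 5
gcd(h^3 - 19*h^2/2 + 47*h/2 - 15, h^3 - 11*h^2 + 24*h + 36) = h - 6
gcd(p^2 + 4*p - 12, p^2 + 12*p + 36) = p + 6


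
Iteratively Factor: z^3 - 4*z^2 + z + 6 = (z - 2)*(z^2 - 2*z - 3) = (z - 3)*(z - 2)*(z + 1)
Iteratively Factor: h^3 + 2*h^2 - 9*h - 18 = (h + 3)*(h^2 - h - 6) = (h - 3)*(h + 3)*(h + 2)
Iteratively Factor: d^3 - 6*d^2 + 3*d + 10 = (d - 2)*(d^2 - 4*d - 5) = (d - 2)*(d + 1)*(d - 5)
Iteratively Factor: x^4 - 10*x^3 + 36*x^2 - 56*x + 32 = (x - 2)*(x^3 - 8*x^2 + 20*x - 16) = (x - 4)*(x - 2)*(x^2 - 4*x + 4) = (x - 4)*(x - 2)^2*(x - 2)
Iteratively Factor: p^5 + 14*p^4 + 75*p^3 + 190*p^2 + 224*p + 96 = (p + 1)*(p^4 + 13*p^3 + 62*p^2 + 128*p + 96) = (p + 1)*(p + 2)*(p^3 + 11*p^2 + 40*p + 48) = (p + 1)*(p + 2)*(p + 3)*(p^2 + 8*p + 16) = (p + 1)*(p + 2)*(p + 3)*(p + 4)*(p + 4)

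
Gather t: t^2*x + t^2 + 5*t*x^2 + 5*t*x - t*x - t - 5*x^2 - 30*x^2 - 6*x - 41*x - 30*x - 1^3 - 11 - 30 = t^2*(x + 1) + t*(5*x^2 + 4*x - 1) - 35*x^2 - 77*x - 42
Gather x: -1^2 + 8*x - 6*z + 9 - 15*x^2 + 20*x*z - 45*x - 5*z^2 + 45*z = -15*x^2 + x*(20*z - 37) - 5*z^2 + 39*z + 8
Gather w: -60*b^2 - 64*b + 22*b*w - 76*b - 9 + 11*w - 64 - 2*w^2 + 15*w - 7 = -60*b^2 - 140*b - 2*w^2 + w*(22*b + 26) - 80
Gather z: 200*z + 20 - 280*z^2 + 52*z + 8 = -280*z^2 + 252*z + 28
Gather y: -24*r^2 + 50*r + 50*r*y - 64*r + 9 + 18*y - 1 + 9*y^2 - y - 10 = -24*r^2 - 14*r + 9*y^2 + y*(50*r + 17) - 2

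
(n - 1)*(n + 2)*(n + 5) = n^3 + 6*n^2 + 3*n - 10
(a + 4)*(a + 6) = a^2 + 10*a + 24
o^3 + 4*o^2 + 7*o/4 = o*(o + 1/2)*(o + 7/2)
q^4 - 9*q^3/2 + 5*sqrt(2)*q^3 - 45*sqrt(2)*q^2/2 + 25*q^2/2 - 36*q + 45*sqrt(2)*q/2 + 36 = (q - 3)*(q - 3/2)*(q + sqrt(2))*(q + 4*sqrt(2))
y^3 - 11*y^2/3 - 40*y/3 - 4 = (y - 6)*(y + 1/3)*(y + 2)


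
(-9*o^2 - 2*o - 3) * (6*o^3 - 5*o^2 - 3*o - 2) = -54*o^5 + 33*o^4 + 19*o^3 + 39*o^2 + 13*o + 6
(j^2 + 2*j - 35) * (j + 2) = j^3 + 4*j^2 - 31*j - 70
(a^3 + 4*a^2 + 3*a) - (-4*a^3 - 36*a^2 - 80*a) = 5*a^3 + 40*a^2 + 83*a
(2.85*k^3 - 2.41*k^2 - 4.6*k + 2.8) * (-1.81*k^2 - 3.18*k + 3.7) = -5.1585*k^5 - 4.7009*k^4 + 26.5348*k^3 + 0.642999999999999*k^2 - 25.924*k + 10.36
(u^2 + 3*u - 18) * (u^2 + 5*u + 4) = u^4 + 8*u^3 + u^2 - 78*u - 72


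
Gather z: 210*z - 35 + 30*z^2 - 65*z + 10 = 30*z^2 + 145*z - 25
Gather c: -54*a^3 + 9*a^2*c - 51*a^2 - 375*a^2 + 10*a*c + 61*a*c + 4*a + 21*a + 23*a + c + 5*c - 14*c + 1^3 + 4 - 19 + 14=-54*a^3 - 426*a^2 + 48*a + c*(9*a^2 + 71*a - 8)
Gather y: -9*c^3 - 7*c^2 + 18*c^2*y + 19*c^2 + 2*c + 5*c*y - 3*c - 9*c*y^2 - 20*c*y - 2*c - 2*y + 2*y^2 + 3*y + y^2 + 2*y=-9*c^3 + 12*c^2 - 3*c + y^2*(3 - 9*c) + y*(18*c^2 - 15*c + 3)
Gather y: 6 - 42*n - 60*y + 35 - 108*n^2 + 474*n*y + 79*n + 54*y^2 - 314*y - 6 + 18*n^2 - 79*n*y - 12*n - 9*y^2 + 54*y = -90*n^2 + 25*n + 45*y^2 + y*(395*n - 320) + 35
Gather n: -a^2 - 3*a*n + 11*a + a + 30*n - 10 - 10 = -a^2 + 12*a + n*(30 - 3*a) - 20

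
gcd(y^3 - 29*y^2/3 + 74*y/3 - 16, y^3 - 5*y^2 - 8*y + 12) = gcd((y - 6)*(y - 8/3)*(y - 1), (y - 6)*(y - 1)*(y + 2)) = y^2 - 7*y + 6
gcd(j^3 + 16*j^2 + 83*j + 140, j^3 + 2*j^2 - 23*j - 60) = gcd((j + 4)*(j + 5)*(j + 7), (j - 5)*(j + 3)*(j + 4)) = j + 4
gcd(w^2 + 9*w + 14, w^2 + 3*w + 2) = w + 2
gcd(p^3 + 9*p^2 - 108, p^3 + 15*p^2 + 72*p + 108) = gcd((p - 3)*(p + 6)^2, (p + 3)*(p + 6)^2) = p^2 + 12*p + 36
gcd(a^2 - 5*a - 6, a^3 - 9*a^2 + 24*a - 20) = 1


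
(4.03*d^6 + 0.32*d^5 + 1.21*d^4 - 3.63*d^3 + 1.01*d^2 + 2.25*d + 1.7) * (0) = 0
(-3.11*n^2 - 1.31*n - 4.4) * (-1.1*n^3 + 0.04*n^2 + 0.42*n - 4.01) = 3.421*n^5 + 1.3166*n^4 + 3.4814*n^3 + 11.7449*n^2 + 3.4051*n + 17.644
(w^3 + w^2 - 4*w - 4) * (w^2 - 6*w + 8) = w^5 - 5*w^4 - 2*w^3 + 28*w^2 - 8*w - 32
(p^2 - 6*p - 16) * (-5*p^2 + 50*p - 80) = -5*p^4 + 80*p^3 - 300*p^2 - 320*p + 1280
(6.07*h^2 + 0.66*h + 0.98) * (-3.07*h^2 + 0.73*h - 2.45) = -18.6349*h^4 + 2.4049*h^3 - 17.3983*h^2 - 0.9016*h - 2.401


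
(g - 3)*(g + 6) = g^2 + 3*g - 18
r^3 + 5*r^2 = r^2*(r + 5)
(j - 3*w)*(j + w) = j^2 - 2*j*w - 3*w^2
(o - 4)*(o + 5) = o^2 + o - 20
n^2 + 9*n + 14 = (n + 2)*(n + 7)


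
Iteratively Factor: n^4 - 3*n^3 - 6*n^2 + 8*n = (n + 2)*(n^3 - 5*n^2 + 4*n) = (n - 1)*(n + 2)*(n^2 - 4*n) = n*(n - 1)*(n + 2)*(n - 4)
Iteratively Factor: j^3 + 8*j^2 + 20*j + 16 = (j + 2)*(j^2 + 6*j + 8) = (j + 2)*(j + 4)*(j + 2)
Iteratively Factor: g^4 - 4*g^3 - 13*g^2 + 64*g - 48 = (g - 3)*(g^3 - g^2 - 16*g + 16) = (g - 3)*(g + 4)*(g^2 - 5*g + 4) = (g - 3)*(g - 1)*(g + 4)*(g - 4)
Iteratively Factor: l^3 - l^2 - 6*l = (l + 2)*(l^2 - 3*l) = (l - 3)*(l + 2)*(l)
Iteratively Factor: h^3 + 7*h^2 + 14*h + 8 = (h + 4)*(h^2 + 3*h + 2) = (h + 1)*(h + 4)*(h + 2)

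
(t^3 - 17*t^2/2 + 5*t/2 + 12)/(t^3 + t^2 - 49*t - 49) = (t^2 - 19*t/2 + 12)/(t^2 - 49)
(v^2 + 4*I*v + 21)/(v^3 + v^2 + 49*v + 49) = (v - 3*I)/(v^2 + v*(1 - 7*I) - 7*I)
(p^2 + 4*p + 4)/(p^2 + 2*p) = (p + 2)/p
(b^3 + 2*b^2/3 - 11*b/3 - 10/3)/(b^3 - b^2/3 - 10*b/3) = (b + 1)/b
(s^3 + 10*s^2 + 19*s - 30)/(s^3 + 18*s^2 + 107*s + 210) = (s - 1)/(s + 7)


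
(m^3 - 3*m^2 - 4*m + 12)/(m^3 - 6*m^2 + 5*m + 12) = (m^2 - 4)/(m^2 - 3*m - 4)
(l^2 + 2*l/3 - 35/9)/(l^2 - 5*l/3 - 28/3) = (l - 5/3)/(l - 4)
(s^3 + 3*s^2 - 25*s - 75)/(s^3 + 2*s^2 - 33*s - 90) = (s - 5)/(s - 6)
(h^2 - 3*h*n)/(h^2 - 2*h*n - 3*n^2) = h/(h + n)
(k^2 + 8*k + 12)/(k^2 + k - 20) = (k^2 + 8*k + 12)/(k^2 + k - 20)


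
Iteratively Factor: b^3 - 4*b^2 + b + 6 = (b + 1)*(b^2 - 5*b + 6) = (b - 3)*(b + 1)*(b - 2)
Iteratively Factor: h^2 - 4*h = (h)*(h - 4)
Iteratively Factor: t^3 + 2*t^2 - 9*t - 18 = (t - 3)*(t^2 + 5*t + 6) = (t - 3)*(t + 2)*(t + 3)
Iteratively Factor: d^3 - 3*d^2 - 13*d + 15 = (d - 1)*(d^2 - 2*d - 15) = (d - 1)*(d + 3)*(d - 5)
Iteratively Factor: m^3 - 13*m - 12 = (m - 4)*(m^2 + 4*m + 3) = (m - 4)*(m + 3)*(m + 1)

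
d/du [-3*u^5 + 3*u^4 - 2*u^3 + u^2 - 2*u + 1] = -15*u^4 + 12*u^3 - 6*u^2 + 2*u - 2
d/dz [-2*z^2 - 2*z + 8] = -4*z - 2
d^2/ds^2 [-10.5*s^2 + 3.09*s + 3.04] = -21.0000000000000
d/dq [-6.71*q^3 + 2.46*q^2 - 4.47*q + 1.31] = -20.13*q^2 + 4.92*q - 4.47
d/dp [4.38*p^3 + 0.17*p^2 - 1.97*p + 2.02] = 13.14*p^2 + 0.34*p - 1.97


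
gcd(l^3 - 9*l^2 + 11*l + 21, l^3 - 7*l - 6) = l^2 - 2*l - 3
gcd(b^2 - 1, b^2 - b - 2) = b + 1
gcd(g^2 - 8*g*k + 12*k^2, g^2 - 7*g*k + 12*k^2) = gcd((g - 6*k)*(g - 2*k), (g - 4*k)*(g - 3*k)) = 1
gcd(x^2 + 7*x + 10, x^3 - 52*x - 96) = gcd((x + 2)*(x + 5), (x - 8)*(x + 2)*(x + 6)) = x + 2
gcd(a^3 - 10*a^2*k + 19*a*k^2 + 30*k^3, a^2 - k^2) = a + k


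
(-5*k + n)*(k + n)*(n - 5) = -5*k^2*n + 25*k^2 - 4*k*n^2 + 20*k*n + n^3 - 5*n^2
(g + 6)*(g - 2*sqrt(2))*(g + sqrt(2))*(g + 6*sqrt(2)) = g^4 + 6*g^3 + 5*sqrt(2)*g^3 - 16*g^2 + 30*sqrt(2)*g^2 - 96*g - 24*sqrt(2)*g - 144*sqrt(2)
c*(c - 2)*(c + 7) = c^3 + 5*c^2 - 14*c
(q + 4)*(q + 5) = q^2 + 9*q + 20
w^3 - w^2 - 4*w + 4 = (w - 2)*(w - 1)*(w + 2)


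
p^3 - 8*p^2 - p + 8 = (p - 8)*(p - 1)*(p + 1)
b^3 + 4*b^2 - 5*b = b*(b - 1)*(b + 5)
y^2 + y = y*(y + 1)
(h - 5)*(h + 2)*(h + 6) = h^3 + 3*h^2 - 28*h - 60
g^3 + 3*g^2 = g^2*(g + 3)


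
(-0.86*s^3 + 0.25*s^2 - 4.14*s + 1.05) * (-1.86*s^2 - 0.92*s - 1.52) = 1.5996*s^5 + 0.3262*s^4 + 8.7776*s^3 + 1.4758*s^2 + 5.3268*s - 1.596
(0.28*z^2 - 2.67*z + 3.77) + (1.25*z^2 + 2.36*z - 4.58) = 1.53*z^2 - 0.31*z - 0.81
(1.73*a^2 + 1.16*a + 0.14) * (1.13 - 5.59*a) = -9.6707*a^3 - 4.5295*a^2 + 0.5282*a + 0.1582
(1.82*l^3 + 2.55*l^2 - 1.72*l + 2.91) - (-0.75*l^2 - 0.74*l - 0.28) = 1.82*l^3 + 3.3*l^2 - 0.98*l + 3.19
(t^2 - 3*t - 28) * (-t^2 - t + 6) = -t^4 + 2*t^3 + 37*t^2 + 10*t - 168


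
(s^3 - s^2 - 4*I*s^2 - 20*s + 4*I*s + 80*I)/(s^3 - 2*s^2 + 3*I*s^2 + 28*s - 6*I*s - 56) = (s^2 - s - 20)/(s^2 + s*(-2 + 7*I) - 14*I)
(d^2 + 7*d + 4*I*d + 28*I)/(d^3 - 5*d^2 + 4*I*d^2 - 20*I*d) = (d + 7)/(d*(d - 5))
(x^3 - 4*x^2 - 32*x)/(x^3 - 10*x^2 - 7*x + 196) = x*(x - 8)/(x^2 - 14*x + 49)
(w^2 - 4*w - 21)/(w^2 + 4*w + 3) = (w - 7)/(w + 1)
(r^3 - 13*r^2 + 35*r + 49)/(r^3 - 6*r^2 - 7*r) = (r - 7)/r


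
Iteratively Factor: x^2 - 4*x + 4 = (x - 2)*(x - 2)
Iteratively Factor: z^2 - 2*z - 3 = (z - 3)*(z + 1)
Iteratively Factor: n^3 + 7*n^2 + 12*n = (n + 4)*(n^2 + 3*n) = n*(n + 4)*(n + 3)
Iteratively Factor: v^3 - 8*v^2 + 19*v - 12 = (v - 1)*(v^2 - 7*v + 12) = (v - 4)*(v - 1)*(v - 3)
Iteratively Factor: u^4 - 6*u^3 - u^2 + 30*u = (u + 2)*(u^3 - 8*u^2 + 15*u) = u*(u + 2)*(u^2 - 8*u + 15) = u*(u - 3)*(u + 2)*(u - 5)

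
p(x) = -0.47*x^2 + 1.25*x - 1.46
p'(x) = 1.25 - 0.94*x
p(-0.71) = -2.58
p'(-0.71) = 1.92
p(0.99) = -0.68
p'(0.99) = 0.32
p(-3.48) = -11.50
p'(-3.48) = 4.52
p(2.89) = -1.77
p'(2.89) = -1.47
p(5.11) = -7.35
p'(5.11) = -3.55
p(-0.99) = -3.16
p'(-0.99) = 2.18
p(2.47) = -1.24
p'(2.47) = -1.07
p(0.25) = -1.18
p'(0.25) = 1.02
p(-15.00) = -125.96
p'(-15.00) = 15.35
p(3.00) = -1.94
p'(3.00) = -1.57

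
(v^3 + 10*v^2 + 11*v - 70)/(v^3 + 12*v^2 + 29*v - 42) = (v^2 + 3*v - 10)/(v^2 + 5*v - 6)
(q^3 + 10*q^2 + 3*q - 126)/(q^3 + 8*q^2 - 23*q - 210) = (q - 3)/(q - 5)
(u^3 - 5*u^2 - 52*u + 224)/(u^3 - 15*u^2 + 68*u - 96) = (u + 7)/(u - 3)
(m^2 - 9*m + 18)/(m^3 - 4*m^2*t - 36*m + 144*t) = (3 - m)/(-m^2 + 4*m*t - 6*m + 24*t)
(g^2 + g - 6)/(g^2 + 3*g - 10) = (g + 3)/(g + 5)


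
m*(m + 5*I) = m^2 + 5*I*m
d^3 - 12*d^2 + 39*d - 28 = (d - 7)*(d - 4)*(d - 1)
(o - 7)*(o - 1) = o^2 - 8*o + 7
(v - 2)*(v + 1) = v^2 - v - 2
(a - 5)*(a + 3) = a^2 - 2*a - 15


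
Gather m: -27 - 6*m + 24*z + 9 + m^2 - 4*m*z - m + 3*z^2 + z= m^2 + m*(-4*z - 7) + 3*z^2 + 25*z - 18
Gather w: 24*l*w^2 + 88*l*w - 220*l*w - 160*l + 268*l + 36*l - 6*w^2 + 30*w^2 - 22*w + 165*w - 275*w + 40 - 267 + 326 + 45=144*l + w^2*(24*l + 24) + w*(-132*l - 132) + 144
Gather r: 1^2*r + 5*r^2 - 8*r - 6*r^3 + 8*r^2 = -6*r^3 + 13*r^2 - 7*r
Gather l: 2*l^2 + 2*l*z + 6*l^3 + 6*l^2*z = 6*l^3 + l^2*(6*z + 2) + 2*l*z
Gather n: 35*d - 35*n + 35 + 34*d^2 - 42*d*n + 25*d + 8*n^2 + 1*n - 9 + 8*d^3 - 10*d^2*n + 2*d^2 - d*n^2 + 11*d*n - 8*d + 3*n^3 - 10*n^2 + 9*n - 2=8*d^3 + 36*d^2 + 52*d + 3*n^3 + n^2*(-d - 2) + n*(-10*d^2 - 31*d - 25) + 24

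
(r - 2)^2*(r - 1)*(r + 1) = r^4 - 4*r^3 + 3*r^2 + 4*r - 4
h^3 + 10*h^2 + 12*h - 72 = (h - 2)*(h + 6)^2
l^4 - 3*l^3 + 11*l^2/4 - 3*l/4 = l*(l - 3/2)*(l - 1)*(l - 1/2)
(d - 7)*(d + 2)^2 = d^3 - 3*d^2 - 24*d - 28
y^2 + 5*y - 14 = (y - 2)*(y + 7)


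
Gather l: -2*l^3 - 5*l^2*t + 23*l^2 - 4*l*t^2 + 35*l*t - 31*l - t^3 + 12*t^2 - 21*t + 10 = -2*l^3 + l^2*(23 - 5*t) + l*(-4*t^2 + 35*t - 31) - t^3 + 12*t^2 - 21*t + 10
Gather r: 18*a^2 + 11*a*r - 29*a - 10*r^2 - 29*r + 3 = 18*a^2 - 29*a - 10*r^2 + r*(11*a - 29) + 3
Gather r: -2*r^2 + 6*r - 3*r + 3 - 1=-2*r^2 + 3*r + 2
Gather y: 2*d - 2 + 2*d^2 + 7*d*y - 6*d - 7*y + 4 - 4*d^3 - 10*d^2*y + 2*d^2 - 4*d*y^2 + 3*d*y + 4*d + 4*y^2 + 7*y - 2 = -4*d^3 + 4*d^2 + y^2*(4 - 4*d) + y*(-10*d^2 + 10*d)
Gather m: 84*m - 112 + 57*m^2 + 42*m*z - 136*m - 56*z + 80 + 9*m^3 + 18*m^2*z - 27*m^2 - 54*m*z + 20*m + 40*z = 9*m^3 + m^2*(18*z + 30) + m*(-12*z - 32) - 16*z - 32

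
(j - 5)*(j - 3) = j^2 - 8*j + 15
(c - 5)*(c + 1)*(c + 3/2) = c^3 - 5*c^2/2 - 11*c - 15/2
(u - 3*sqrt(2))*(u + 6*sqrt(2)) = u^2 + 3*sqrt(2)*u - 36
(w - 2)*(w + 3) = w^2 + w - 6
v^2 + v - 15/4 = (v - 3/2)*(v + 5/2)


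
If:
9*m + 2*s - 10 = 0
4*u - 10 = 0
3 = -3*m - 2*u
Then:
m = -8/3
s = 17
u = 5/2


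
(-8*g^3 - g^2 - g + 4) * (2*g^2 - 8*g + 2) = -16*g^5 + 62*g^4 - 10*g^3 + 14*g^2 - 34*g + 8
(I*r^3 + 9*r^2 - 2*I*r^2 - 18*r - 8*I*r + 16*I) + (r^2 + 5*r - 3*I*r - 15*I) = I*r^3 + 10*r^2 - 2*I*r^2 - 13*r - 11*I*r + I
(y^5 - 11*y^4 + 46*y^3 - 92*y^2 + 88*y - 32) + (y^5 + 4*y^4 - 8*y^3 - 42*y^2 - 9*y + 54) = 2*y^5 - 7*y^4 + 38*y^3 - 134*y^2 + 79*y + 22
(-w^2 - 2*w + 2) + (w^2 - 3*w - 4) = -5*w - 2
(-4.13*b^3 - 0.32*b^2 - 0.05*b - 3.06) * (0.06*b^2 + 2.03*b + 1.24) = -0.2478*b^5 - 8.4031*b^4 - 5.7738*b^3 - 0.6819*b^2 - 6.2738*b - 3.7944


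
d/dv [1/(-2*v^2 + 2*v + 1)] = 2*(2*v - 1)/(-2*v^2 + 2*v + 1)^2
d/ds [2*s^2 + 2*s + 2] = 4*s + 2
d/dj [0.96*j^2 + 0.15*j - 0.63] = 1.92*j + 0.15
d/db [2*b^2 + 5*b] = 4*b + 5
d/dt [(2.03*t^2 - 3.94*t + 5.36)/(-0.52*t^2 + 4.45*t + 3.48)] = (6.9847*t^2 + 19.7032*t - 37.5632)/(0.2704*t^4 - 4.628*t^3 + 16.1833*t^2 + 30.972*t + 12.1104)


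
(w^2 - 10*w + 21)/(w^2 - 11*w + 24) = (w - 7)/(w - 8)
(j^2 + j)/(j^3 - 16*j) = (j + 1)/(j^2 - 16)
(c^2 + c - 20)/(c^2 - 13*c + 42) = (c^2 + c - 20)/(c^2 - 13*c + 42)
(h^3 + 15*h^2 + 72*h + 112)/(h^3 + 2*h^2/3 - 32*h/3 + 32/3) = 3*(h^2 + 11*h + 28)/(3*h^2 - 10*h + 8)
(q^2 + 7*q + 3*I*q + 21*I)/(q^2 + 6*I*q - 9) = (q + 7)/(q + 3*I)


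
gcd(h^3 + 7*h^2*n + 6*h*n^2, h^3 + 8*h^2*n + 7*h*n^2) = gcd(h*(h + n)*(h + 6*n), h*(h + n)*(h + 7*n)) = h^2 + h*n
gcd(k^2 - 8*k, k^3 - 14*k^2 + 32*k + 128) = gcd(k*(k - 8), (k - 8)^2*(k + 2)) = k - 8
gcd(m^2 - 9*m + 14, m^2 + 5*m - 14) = m - 2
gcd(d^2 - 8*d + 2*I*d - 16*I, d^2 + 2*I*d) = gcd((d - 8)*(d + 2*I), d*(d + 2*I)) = d + 2*I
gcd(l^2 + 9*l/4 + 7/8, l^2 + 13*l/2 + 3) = l + 1/2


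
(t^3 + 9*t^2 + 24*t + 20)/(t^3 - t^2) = (t^3 + 9*t^2 + 24*t + 20)/(t^2*(t - 1))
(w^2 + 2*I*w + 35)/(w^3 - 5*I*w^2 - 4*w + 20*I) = (w + 7*I)/(w^2 - 4)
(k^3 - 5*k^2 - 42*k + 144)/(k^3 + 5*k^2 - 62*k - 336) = (k - 3)/(k + 7)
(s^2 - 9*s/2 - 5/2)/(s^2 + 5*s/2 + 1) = (s - 5)/(s + 2)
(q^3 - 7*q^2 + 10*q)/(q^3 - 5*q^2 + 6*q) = (q - 5)/(q - 3)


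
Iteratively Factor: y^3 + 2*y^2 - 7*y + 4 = (y + 4)*(y^2 - 2*y + 1) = (y - 1)*(y + 4)*(y - 1)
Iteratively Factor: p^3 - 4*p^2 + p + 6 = (p - 3)*(p^2 - p - 2) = (p - 3)*(p + 1)*(p - 2)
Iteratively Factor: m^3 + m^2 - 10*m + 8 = (m - 1)*(m^2 + 2*m - 8) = (m - 1)*(m + 4)*(m - 2)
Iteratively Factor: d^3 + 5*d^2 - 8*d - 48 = (d - 3)*(d^2 + 8*d + 16) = (d - 3)*(d + 4)*(d + 4)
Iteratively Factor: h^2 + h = (h)*(h + 1)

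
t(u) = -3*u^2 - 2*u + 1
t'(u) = -6*u - 2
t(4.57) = -70.79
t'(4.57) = -29.42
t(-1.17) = -0.77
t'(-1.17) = 5.02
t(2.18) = -17.62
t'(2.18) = -15.08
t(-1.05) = -0.21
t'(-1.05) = 4.30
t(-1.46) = -2.47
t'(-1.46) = 6.76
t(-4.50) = -50.75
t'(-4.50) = 25.00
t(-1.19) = -0.87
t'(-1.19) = 5.14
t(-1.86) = -5.66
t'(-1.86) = 9.16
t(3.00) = -32.00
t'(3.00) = -20.00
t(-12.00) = -407.00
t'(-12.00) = 70.00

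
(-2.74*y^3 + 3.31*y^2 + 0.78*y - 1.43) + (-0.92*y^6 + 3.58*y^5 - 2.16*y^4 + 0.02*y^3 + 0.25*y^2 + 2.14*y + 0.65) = -0.92*y^6 + 3.58*y^5 - 2.16*y^4 - 2.72*y^3 + 3.56*y^2 + 2.92*y - 0.78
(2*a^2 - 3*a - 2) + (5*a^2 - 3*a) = 7*a^2 - 6*a - 2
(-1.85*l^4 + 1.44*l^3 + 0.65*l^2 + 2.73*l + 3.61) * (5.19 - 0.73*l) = 1.3505*l^5 - 10.6527*l^4 + 6.9991*l^3 + 1.3806*l^2 + 11.5334*l + 18.7359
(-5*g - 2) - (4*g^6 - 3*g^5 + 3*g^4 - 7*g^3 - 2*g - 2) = -4*g^6 + 3*g^5 - 3*g^4 + 7*g^3 - 3*g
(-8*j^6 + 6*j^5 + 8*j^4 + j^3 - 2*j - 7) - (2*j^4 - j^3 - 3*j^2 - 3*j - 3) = -8*j^6 + 6*j^5 + 6*j^4 + 2*j^3 + 3*j^2 + j - 4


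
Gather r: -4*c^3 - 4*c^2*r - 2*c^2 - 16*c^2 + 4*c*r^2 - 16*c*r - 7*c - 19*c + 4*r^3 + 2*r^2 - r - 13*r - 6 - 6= -4*c^3 - 18*c^2 - 26*c + 4*r^3 + r^2*(4*c + 2) + r*(-4*c^2 - 16*c - 14) - 12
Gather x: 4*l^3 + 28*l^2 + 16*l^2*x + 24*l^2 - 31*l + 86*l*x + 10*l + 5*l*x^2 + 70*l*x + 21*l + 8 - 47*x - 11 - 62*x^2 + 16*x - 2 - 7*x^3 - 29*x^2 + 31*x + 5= 4*l^3 + 52*l^2 - 7*x^3 + x^2*(5*l - 91) + x*(16*l^2 + 156*l)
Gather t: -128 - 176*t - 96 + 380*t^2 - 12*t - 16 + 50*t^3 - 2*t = 50*t^3 + 380*t^2 - 190*t - 240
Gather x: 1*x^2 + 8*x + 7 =x^2 + 8*x + 7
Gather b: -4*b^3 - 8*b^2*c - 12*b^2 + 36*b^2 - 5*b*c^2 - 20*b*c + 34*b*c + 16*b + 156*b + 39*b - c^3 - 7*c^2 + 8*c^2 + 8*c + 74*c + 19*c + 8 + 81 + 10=-4*b^3 + b^2*(24 - 8*c) + b*(-5*c^2 + 14*c + 211) - c^3 + c^2 + 101*c + 99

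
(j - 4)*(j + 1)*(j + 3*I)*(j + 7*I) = j^4 - 3*j^3 + 10*I*j^3 - 25*j^2 - 30*I*j^2 + 63*j - 40*I*j + 84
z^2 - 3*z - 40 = (z - 8)*(z + 5)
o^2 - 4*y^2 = (o - 2*y)*(o + 2*y)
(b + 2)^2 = b^2 + 4*b + 4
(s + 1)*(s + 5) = s^2 + 6*s + 5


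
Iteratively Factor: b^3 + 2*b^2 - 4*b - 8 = (b + 2)*(b^2 - 4) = (b + 2)^2*(b - 2)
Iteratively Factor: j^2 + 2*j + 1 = (j + 1)*(j + 1)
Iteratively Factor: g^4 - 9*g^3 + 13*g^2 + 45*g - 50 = (g - 1)*(g^3 - 8*g^2 + 5*g + 50) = (g - 5)*(g - 1)*(g^2 - 3*g - 10) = (g - 5)^2*(g - 1)*(g + 2)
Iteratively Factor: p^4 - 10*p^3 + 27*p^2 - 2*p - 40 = (p - 2)*(p^3 - 8*p^2 + 11*p + 20) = (p - 5)*(p - 2)*(p^2 - 3*p - 4) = (p - 5)*(p - 2)*(p + 1)*(p - 4)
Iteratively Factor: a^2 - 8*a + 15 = (a - 5)*(a - 3)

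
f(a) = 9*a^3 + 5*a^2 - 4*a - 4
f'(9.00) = 2273.00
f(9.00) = 6926.00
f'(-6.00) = 908.00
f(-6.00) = -1744.00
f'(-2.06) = 89.98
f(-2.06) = -53.22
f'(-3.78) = 343.99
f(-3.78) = -403.53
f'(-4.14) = 417.37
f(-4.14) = -540.36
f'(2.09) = 134.84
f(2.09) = 91.64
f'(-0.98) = 12.13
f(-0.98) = -3.75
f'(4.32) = 543.08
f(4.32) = 797.63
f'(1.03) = 34.94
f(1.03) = 7.02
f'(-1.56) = 46.11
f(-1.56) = -19.76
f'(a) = 27*a^2 + 10*a - 4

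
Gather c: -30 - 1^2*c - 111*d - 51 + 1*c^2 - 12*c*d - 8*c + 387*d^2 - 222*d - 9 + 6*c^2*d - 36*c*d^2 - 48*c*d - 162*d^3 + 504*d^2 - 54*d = c^2*(6*d + 1) + c*(-36*d^2 - 60*d - 9) - 162*d^3 + 891*d^2 - 387*d - 90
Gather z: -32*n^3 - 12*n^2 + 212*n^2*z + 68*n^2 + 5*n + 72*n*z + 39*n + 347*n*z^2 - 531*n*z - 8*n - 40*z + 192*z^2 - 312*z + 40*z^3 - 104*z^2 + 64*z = -32*n^3 + 56*n^2 + 36*n + 40*z^3 + z^2*(347*n + 88) + z*(212*n^2 - 459*n - 288)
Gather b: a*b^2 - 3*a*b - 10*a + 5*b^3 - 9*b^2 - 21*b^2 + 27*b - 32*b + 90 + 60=-10*a + 5*b^3 + b^2*(a - 30) + b*(-3*a - 5) + 150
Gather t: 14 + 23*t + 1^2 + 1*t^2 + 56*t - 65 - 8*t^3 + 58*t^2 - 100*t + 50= -8*t^3 + 59*t^2 - 21*t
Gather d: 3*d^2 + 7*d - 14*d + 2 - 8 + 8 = 3*d^2 - 7*d + 2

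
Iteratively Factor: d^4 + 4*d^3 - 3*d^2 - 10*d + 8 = (d + 2)*(d^3 + 2*d^2 - 7*d + 4) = (d - 1)*(d + 2)*(d^2 + 3*d - 4) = (d - 1)^2*(d + 2)*(d + 4)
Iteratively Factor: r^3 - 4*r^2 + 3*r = (r - 3)*(r^2 - r) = r*(r - 3)*(r - 1)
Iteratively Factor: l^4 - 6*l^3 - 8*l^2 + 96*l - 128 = (l - 4)*(l^3 - 2*l^2 - 16*l + 32) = (l - 4)*(l + 4)*(l^2 - 6*l + 8) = (l - 4)^2*(l + 4)*(l - 2)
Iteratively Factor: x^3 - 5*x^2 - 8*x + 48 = (x + 3)*(x^2 - 8*x + 16) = (x - 4)*(x + 3)*(x - 4)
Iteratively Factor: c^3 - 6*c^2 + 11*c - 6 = (c - 3)*(c^2 - 3*c + 2) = (c - 3)*(c - 1)*(c - 2)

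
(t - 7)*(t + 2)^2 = t^3 - 3*t^2 - 24*t - 28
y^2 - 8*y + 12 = (y - 6)*(y - 2)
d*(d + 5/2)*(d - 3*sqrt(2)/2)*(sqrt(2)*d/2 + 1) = sqrt(2)*d^4/2 - d^3/2 + 5*sqrt(2)*d^3/4 - 3*sqrt(2)*d^2/2 - 5*d^2/4 - 15*sqrt(2)*d/4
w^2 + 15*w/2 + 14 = (w + 7/2)*(w + 4)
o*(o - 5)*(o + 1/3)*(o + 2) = o^4 - 8*o^3/3 - 11*o^2 - 10*o/3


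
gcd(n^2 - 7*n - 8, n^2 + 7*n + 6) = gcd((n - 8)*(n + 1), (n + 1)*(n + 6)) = n + 1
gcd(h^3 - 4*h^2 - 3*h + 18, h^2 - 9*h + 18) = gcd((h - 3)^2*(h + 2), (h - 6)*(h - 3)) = h - 3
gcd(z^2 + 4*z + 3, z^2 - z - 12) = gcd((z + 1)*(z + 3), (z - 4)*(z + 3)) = z + 3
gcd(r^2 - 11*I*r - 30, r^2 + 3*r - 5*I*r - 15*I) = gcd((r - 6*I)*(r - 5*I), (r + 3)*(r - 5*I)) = r - 5*I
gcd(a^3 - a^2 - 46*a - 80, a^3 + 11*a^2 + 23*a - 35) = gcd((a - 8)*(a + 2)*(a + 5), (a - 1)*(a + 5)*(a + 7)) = a + 5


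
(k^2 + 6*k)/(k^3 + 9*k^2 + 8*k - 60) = k/(k^2 + 3*k - 10)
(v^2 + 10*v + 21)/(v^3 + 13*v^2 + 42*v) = (v + 3)/(v*(v + 6))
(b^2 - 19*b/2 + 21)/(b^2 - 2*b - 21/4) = 2*(b - 6)/(2*b + 3)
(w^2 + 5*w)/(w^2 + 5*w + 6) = w*(w + 5)/(w^2 + 5*w + 6)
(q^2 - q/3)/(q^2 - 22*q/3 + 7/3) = q/(q - 7)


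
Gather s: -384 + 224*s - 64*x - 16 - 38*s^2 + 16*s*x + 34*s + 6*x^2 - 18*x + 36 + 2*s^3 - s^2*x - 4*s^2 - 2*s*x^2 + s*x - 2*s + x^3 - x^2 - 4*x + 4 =2*s^3 + s^2*(-x - 42) + s*(-2*x^2 + 17*x + 256) + x^3 + 5*x^2 - 86*x - 360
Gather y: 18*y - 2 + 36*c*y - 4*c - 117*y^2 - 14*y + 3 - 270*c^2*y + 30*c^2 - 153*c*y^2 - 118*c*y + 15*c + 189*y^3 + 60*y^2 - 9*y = 30*c^2 + 11*c + 189*y^3 + y^2*(-153*c - 57) + y*(-270*c^2 - 82*c - 5) + 1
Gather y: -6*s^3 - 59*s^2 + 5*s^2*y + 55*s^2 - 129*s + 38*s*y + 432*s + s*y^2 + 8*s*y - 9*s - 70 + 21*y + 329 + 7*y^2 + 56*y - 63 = -6*s^3 - 4*s^2 + 294*s + y^2*(s + 7) + y*(5*s^2 + 46*s + 77) + 196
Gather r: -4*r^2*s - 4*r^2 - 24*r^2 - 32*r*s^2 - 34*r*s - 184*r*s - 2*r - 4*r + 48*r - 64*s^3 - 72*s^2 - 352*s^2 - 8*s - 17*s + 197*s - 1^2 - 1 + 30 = r^2*(-4*s - 28) + r*(-32*s^2 - 218*s + 42) - 64*s^3 - 424*s^2 + 172*s + 28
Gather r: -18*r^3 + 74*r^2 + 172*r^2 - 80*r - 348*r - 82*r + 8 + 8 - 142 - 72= -18*r^3 + 246*r^2 - 510*r - 198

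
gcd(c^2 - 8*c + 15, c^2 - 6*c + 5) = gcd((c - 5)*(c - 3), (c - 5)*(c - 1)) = c - 5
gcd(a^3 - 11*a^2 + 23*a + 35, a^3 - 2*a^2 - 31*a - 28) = a^2 - 6*a - 7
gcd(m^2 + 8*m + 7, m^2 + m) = m + 1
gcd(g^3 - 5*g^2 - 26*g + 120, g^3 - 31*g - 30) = g^2 - g - 30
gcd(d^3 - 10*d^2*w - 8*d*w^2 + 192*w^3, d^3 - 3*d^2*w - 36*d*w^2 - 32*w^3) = -d^2 + 4*d*w + 32*w^2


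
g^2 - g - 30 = (g - 6)*(g + 5)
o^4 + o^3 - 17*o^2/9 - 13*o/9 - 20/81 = (o - 4/3)*(o + 1/3)^2*(o + 5/3)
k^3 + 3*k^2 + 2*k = k*(k + 1)*(k + 2)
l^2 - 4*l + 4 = (l - 2)^2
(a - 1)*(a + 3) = a^2 + 2*a - 3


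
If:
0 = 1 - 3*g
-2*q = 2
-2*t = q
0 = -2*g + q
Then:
No Solution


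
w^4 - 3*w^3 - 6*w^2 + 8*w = w*(w - 4)*(w - 1)*(w + 2)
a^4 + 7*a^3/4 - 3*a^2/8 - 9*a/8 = a*(a - 3/4)*(a + 1)*(a + 3/2)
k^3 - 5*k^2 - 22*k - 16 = (k - 8)*(k + 1)*(k + 2)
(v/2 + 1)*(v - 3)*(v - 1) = v^3/2 - v^2 - 5*v/2 + 3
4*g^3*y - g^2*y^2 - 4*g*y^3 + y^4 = y*(-4*g + y)*(-g + y)*(g + y)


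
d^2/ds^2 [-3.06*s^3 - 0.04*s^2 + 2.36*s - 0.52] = -18.36*s - 0.08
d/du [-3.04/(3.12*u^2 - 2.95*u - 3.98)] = (18.9696*u - 8.968)/(-3.12*u^2 + 2.95*u + 3.98)^2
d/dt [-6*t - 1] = -6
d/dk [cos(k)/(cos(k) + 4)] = -4*sin(k)/(cos(k) + 4)^2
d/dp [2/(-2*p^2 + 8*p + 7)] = 8*(p - 2)/(-2*p^2 + 8*p + 7)^2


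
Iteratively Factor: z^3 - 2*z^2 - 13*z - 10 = (z - 5)*(z^2 + 3*z + 2) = (z - 5)*(z + 2)*(z + 1)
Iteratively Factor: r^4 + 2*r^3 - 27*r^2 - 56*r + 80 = (r + 4)*(r^3 - 2*r^2 - 19*r + 20) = (r - 1)*(r + 4)*(r^2 - r - 20) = (r - 5)*(r - 1)*(r + 4)*(r + 4)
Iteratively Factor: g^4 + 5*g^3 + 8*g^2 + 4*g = (g + 2)*(g^3 + 3*g^2 + 2*g) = g*(g + 2)*(g^2 + 3*g + 2) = g*(g + 1)*(g + 2)*(g + 2)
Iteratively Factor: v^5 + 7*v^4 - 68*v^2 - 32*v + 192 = (v - 2)*(v^4 + 9*v^3 + 18*v^2 - 32*v - 96) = (v - 2)*(v + 3)*(v^3 + 6*v^2 - 32) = (v - 2)*(v + 3)*(v + 4)*(v^2 + 2*v - 8) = (v - 2)*(v + 3)*(v + 4)^2*(v - 2)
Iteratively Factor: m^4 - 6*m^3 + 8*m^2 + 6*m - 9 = (m - 3)*(m^3 - 3*m^2 - m + 3) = (m - 3)^2*(m^2 - 1) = (m - 3)^2*(m - 1)*(m + 1)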